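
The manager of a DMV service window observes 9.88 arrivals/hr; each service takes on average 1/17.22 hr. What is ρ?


ρ = λ/μ = 9.88/17.22 = 0.5738

Final: 0.5738


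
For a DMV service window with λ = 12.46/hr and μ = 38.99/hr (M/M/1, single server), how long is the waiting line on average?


ρ = 12.46/38.99 = 0.3196
Lq = ρ²/(1−ρ) = 0.1021/0.6804 = 0.1501

Final: 0.1501


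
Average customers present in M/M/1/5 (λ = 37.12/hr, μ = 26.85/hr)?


ρ = 37.12/26.85 = 1.3825
L = ρ[1 − (K+1)ρ^K + Kρ^(K+1)] / [(1−ρ)(1−ρ^(K+1))]
Numerator: 1.3825·(1 − 6·5.050314 + 5·6.982036) = 7.753440
Denominator: (-0.3825)·(-5.982036) = 2.288101
L = 7.753440/2.288101 = 3.3886

Final: 3.3886


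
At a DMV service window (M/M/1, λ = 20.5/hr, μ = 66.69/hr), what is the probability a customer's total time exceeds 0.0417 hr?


W ~ Exponential(μ−λ) for M/M/1.
μ − λ = 66.69 − 20.5 = 46.1900
P(W > t) = e^{−(μ−λ)t} = e^{−1.9261} = 0.145712

Final: 0.145712


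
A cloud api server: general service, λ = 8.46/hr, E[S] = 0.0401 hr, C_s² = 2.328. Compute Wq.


ρ = λ·E[S] = 8.46·0.0401 = 0.3392
E[S²] = E[S]²(1+C_s²) = 0.0401²·(1+2.328) = 0.005351
Wq = λ·E[S²]/(2(1−ρ)) = 8.46·0.005351/(2·0.6608) = 0.03426 hr

Final: 0.03426 hr


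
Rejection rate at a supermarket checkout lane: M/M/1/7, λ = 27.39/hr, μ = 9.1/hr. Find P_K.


ρ = λ/μ = 27.39/9.1 = 3.0099
P_K = (1−ρ)ρ^K/(1−ρ^(K+1)) = (-2.0099·2237.971129)/(1 − 6736.047166)
= -4498.076038/-6735.047166 = 0.667861

Final: 0.667861


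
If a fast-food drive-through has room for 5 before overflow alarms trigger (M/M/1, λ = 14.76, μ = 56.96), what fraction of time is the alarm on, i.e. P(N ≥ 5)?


ρ = 14.76/56.96 = 0.2591
P(N ≥ n) = ρ^n = 0.2591^5 = 0.001168

Final: 0.001168


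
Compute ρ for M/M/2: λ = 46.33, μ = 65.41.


ρ = λ/(cμ) = 46.33/(2·65.41) = 46.33/130.82 = 0.3542

Final: 0.3542


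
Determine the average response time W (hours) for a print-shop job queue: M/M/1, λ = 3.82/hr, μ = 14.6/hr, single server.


W = 1/(μ−λ) = 1/(14.6 − 3.82) = 1/10.78 = 0.09276 hr

Final: 0.09276 hr


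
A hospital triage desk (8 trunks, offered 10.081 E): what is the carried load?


B(8,10.081) = 0.342093 (Erlang-B)
Carried load = a(1 − B) = 10.081·(1 − 0.342093) = 10.081·0.657907 = 6.6324 E

Final: 6.6324 Erlangs


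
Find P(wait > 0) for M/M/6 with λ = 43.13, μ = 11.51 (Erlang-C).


a = λ/μ = 3.7472; ρ = a/6 = 0.6245
P₀ = 0.022149 (from M/M/c formula)
C(c,a) = [a^c/(c!(1−ρ))]·P₀ = [2768.37429/(720·0.3755)]·0.022149
= 10.24039·0.022149 = 0.226813

Final: 0.226813


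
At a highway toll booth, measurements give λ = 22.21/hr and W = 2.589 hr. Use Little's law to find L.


L = λW = 22.21·2.589 = 57.5017

Final: 57.5017


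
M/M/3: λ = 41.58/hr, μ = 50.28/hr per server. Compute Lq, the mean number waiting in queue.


a = λ/μ = 0.8270; ρ = a/3 = 0.2757
P₀ = 0.434965
Lq = P₀·a^c·ρ / (c!·(1−ρ)²) = 0.434965·0.56555·0.2757/(6·0.52467)
= 0.02154

Final: 0.02154


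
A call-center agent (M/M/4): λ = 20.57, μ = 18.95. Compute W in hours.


a = 1.0855; ρ = 0.2714; P₀ = 0.337019
Lq = P₀·a^c·ρ/(c!(1−ρ)²) = 0.009965
Wq = Lq/λ = 0.009965/20.57 = 0.0004845 hr
W = Wq + 1/μ = 0.0004845 + 0.05277 = 0.05325 hr

Final: 0.05325 hr


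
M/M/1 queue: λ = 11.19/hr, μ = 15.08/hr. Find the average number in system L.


ρ = λ/μ = 11.19/15.08 = 0.7420
L = ρ/(1−ρ) = 0.7420/(1 − 0.7420) = 0.7420/0.2580 = 2.8766

Final: 2.8766


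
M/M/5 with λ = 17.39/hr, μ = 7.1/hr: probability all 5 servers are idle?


a = λ/μ = 17.39/7.1 = 2.4493; ρ = a/c = 0.4899
Σ_{k=0}^{4} a^k/k! (terms k=0..4) = 1.00000 + 2.44930 + 2.99952 + 2.44891 + 1.49952 = 10.39725
Tail: a^5/(5!(1−ρ)) = 88.14672/(120·0.5101) = 1.43991
P₀ = 1/(10.39725 + 1.43991) = 1/11.83716 = 0.084480

Final: 0.084480


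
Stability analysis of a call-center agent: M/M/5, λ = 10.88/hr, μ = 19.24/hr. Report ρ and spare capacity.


Total capacity cμ = 5·19.24 = 96.20/hr
ρ = λ/(cμ) = 10.88/96.20 = 0.1131
Stable ⇔ ρ < 1: YES
Spare capacity = cμ − λ = 96.20 − 10.88 = 85.32/hr

Final: ρ = 0.1131; stable; margin = 85.32/hr


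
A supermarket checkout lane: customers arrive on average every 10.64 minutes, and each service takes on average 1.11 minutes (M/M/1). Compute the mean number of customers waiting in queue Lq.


λ = 60/10.64 = 5.6391 /hr
μ = 60/1.11 = 54.0541 /hr
ρ = λ/μ = 5.6391/54.0541 = 0.1043
Lq = ρ²/(1−ρ) = 0.01088/0.8957 = 0.01215

Final: 0.01215


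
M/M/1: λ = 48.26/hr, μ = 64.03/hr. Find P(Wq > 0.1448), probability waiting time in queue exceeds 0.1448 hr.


ρ = 48.26/64.03 = 0.7537
P(Wq > t) = ρ·e^{−(μ−λ)t} = 0.7537·e^{−2.2835}
= 0.7537·0.101927 = 0.076824

Final: 0.076824


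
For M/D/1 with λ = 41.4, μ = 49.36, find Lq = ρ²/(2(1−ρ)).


ρ = 41.4/49.36 = 0.8387
M/D/1: Lq = ρ²/(2(1−ρ)) = 0.7035/(2·0.1613) = 2.18113

Final: 2.18113


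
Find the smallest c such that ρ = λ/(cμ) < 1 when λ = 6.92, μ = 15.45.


Stability requires cμ > λ ⇔ c > λ/μ.
λ/μ = 6.92/15.45 = 0.4479
Minimum integer c = ⌊0.4479⌋ + 1 = 1
Check: 1·15.45 = 15.45 > 6.92, while 0·15.45 = 0.00 ≤ 6.92

Final: 1 servers


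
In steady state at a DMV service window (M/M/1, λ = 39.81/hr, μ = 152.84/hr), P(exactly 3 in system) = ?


ρ = 39.81/152.84 = 0.2605
P_n = (1−ρ)·ρ^n = (1 − 0.2605)·0.2605^3 = 0.7395·0.017671 = 0.013068

Final: 0.013068


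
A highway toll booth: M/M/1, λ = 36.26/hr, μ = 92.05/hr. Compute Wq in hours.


ρ = 36.26/92.05 = 0.3939
Wq = ρ/(μ−λ) = 0.3939/(92.05 − 36.26) = 0.3939/55.79 = 0.007061 hr

Final: 0.007061 hr


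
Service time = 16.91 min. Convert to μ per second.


μ = 1/(service time) in consistent units.
1 second = 0.0166667 min, so μ = 0.0166667/16.91 = 0.0009856 per second

Final: 0.0009856 /sec


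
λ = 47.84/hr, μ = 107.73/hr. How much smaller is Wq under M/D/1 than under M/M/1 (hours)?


ρ = 47.84/107.73 = 0.4441
Wq(M/M/1) = ρ/(μ−λ) = 0.4441/59.89 = 0.007415 hr
Wq(M/D/1) = ρ/(2(μ−λ)) = 0.003707 hr
Savings = 0.007415 − 0.003707 = 0.003707 hr

Final: 0.003707 hr


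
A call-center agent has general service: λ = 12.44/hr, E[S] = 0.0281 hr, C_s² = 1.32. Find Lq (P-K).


ρ = λ·E[S] = 12.44·0.0281 = 0.3496
Lq = ρ²(1+C_s²)/(2(1−ρ)) = 0.1222·(1+1.32)/(2·0.6504)
= 0.1222·2.3200/1.3009 = 0.21792

Final: 0.21792


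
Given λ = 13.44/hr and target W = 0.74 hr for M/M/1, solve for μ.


W = 1/(μ−λ) ⇒ μ − λ = 1/W = 1/0.74 = 1.3514
μ = λ + 1/W = 13.44 + 1.3514 = 14.7914 per hr

Final: 14.7914 /hr


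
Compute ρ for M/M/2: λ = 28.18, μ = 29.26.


ρ = λ/(cμ) = 28.18/(2·29.26) = 28.18/58.52 = 0.4815

Final: 0.4815


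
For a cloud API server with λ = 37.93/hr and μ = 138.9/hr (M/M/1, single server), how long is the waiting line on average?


ρ = 37.93/138.9 = 0.2731
Lq = ρ²/(1−ρ) = 0.07457/0.7269 = 0.1026

Final: 0.1026


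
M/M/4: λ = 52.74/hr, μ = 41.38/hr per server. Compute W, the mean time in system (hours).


a = 1.2745; ρ = 0.3186; P₀ = 0.278306
Lq = P₀·a^c·ρ/(c!(1−ρ)²) = 0.02100
Wq = Lq/λ = 0.02100/52.74 = 0.0003982 hr
W = Wq + 1/μ = 0.0003982 + 0.02417 = 0.02456 hr

Final: 0.02456 hr


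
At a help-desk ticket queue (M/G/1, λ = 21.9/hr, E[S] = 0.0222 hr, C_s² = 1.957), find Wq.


ρ = λ·E[S] = 21.9·0.0222 = 0.4862
E[S²] = E[S]²(1+C_s²) = 0.0222²·(1+1.957) = 0.001457
Wq = λ·E[S²]/(2(1−ρ)) = 21.9·0.001457/(2·0.5138) = 0.03106 hr

Final: 0.03106 hr


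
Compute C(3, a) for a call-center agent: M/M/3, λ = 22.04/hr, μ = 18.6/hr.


a = λ/μ = 1.1849; ρ = a/3 = 0.3950
P₀ = 0.298925 (from M/M/c formula)
C(c,a) = [a^c/(c!(1−ρ))]·P₀ = [1.66378/(6·0.6050)]·0.298925
= 0.45833·0.298925 = 0.137006

Final: 0.137006


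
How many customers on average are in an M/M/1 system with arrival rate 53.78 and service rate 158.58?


ρ = λ/μ = 53.78/158.58 = 0.3391
L = ρ/(1−ρ) = 0.3391/(1 − 0.3391) = 0.3391/0.6609 = 0.5132

Final: 0.5132


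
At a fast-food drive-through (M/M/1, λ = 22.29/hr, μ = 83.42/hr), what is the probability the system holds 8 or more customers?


ρ = 22.29/83.42 = 0.2672
P(N ≥ n) = ρ^n = 0.2672^8 = 0.00002598

Final: 0.00002598


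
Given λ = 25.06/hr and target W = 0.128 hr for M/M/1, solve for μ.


W = 1/(μ−λ) ⇒ μ − λ = 1/W = 1/0.128 = 7.8125
μ = λ + 1/W = 25.06 + 7.8125 = 32.8725 per hr

Final: 32.8725 /hr


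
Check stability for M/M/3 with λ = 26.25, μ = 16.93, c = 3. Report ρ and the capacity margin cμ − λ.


Total capacity cμ = 3·16.93 = 50.79/hr
ρ = λ/(cμ) = 26.25/50.79 = 0.5168
Stable ⇔ ρ < 1: YES
Spare capacity = cμ − λ = 50.79 − 26.25 = 24.54/hr

Final: ρ = 0.5168; stable; margin = 24.54/hr


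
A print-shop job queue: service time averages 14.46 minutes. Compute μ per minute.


μ = 1/(service time) in consistent units.
1 minute = 1 min, so μ = 1/14.46 = 0.06916 per minute

Final: 0.06916 /min


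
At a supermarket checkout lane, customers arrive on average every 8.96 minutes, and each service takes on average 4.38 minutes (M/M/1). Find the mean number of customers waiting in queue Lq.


λ = 60/8.96 = 6.6964 /hr
μ = 60/4.38 = 13.6986 /hr
ρ = λ/μ = 6.6964/13.6986 = 0.4888
Lq = ρ²/(1−ρ) = 0.2390/0.5112 = 0.4675

Final: 0.4675


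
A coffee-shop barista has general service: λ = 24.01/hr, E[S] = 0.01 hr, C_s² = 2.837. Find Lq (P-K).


ρ = λ·E[S] = 24.01·0.01 = 0.2401
Lq = ρ²(1+C_s²)/(2(1−ρ)) = 0.05765·(1+2.837)/(2·0.7599)
= 0.05765·3.8370/1.5198 = 0.14554

Final: 0.14554


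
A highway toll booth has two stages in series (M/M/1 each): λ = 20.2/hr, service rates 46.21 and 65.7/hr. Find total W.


Each node sees arrival rate λ = 20.2/hr (tandem ⇒ throughput preserved).
W₁ = 1/(μ₁−λ) = 1/(46.21−20.2) = 0.03845 hr
W₂ = 1/(μ₂−λ) = 1/(65.7−20.2) = 0.02198 hr
W_total = W₁ + W₂ = 0.03845 + 0.02198 = 0.06042 hr

Final: 0.06042 hr


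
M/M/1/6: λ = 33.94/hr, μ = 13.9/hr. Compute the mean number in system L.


ρ = 33.94/13.9 = 2.4417
L = ρ[1 − (K+1)ρ^K + Kρ^(K+1)] / [(1−ρ)(1−ρ^(K+1))]
Numerator: 2.4417·(1 − 7·211.925017 + 6·517.462955) = 3961.219469
Denominator: (-1.4417)·(-516.462955) = 744.598390
L = 3961.219469/744.598390 = 5.3199

Final: 5.3199


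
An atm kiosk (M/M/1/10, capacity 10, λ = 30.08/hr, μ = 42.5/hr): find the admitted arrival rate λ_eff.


ρ = 0.7078; P_K = (1−ρ)ρ^10/(1−ρ^11) = 0.009428
λ_eff = λ(1 − P_K) = 30.08·(1 − 0.009428) = 30.08·0.990572 = 29.7964 /hr

Final: 29.7964 /hr


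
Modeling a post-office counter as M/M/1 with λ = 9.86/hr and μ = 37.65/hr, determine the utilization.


ρ = λ/μ = 9.86/37.65 = 0.2619

Final: 0.2619


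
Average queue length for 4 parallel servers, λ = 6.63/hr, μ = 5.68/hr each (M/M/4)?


a = λ/μ = 1.1673; ρ = a/4 = 0.2918
P₀ = 0.310292
Lq = P₀·a^c·ρ / (c!·(1−ρ)²) = 0.310292·1.85635·0.2918/(24·0.50153)
= 0.01396

Final: 0.01396


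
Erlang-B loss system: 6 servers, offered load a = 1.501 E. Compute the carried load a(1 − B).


B(6,1.501) = 0.003544 (Erlang-B)
Carried load = a(1 − B) = 1.501·(1 − 0.003544) = 1.501·0.996456 = 1.4957 E

Final: 1.4957 Erlangs


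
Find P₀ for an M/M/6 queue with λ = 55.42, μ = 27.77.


a = λ/μ = 55.42/27.77 = 1.9957; ρ = a/c = 0.3326
Σ_{k=0}^{5} a^k/k! (terms k=0..5) = 1.00000 + 1.99568 + 1.99137 + 1.32471 + 0.66092 + 0.26380 = 7.23648
Tail: a^6/(6!(1−ρ)) = 63.17480/(720·0.6674) = 0.13147
P₀ = 1/(7.23648 + 0.13147) = 1/7.36795 = 0.135723

Final: 0.135723


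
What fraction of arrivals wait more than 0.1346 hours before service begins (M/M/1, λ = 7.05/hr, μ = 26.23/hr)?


ρ = 7.05/26.23 = 0.2688
P(Wq > t) = ρ·e^{−(μ−λ)t} = 0.2688·e^{−2.5816}
= 0.2688·0.075651 = 0.020333

Final: 0.020333


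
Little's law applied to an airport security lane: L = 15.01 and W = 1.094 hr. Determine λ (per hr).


λ = L/W = 15.01/1.094 = 13.7203 /hr

Final: 13.7203 /hr


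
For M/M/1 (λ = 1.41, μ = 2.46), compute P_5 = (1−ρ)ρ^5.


ρ = 1.41/2.46 = 0.5732
P_n = (1−ρ)·ρ^n = (1 − 0.5732)·0.5732^5 = 0.4268·0.061861 = 0.026404

Final: 0.026404


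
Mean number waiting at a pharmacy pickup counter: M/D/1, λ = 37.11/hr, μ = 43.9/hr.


ρ = 37.11/43.9 = 0.8453
M/D/1: Lq = ρ²/(2(1−ρ)) = 0.7146/(2·0.1547) = 2.31003

Final: 2.31003


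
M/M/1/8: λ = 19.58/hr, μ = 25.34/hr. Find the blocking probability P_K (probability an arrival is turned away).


ρ = λ/μ = 19.58/25.34 = 0.7727
P_K = (1−ρ)ρ^K/(1−ρ^(K+1)) = (0.2273·0.127072)/(1 − 0.098187)
= 0.028884/0.901813 = 0.032029

Final: 0.032029


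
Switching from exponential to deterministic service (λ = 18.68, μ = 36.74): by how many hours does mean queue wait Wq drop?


ρ = 18.68/36.74 = 0.5084
Wq(M/M/1) = ρ/(μ−λ) = 0.5084/18.06 = 0.02815 hr
Wq(M/D/1) = ρ/(2(μ−λ)) = 0.01408 hr
Savings = 0.02815 − 0.01408 = 0.01408 hr

Final: 0.01408 hr


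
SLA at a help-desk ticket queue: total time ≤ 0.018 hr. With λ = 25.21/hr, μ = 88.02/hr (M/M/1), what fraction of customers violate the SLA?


W ~ Exponential(μ−λ) for M/M/1.
μ − λ = 88.02 − 25.21 = 62.8100
P(W > t) = e^{−(μ−λ)t} = e^{−1.1306} = 0.322846

Final: 0.322846


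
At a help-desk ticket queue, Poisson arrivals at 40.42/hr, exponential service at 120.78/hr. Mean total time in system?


W = 1/(μ−λ) = 1/(120.78 − 40.42) = 1/80.36 = 0.01244 hr

Final: 0.01244 hr


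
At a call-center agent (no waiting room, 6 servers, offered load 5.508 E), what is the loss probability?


B(c,a) = (a^c/c!) / Σ_{k=0}^{c} a^k/k!
a^6/6! = 38.782080
Σ terms (k=0..6): 1.00000 + 5.50800 + 15.16903 + 27.85034 + 38.34992 + 42.24627 + 38.78208 = 168.905650
B = 38.782080/168.905650 = 0.229608

Final: 0.229608


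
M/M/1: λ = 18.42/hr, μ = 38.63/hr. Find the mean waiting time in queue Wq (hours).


ρ = 18.42/38.63 = 0.4768
Wq = ρ/(μ−λ) = 0.4768/(38.63 − 18.42) = 0.4768/20.21 = 0.02359 hr

Final: 0.02359 hr


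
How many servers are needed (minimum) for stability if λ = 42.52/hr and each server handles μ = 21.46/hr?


Stability requires cμ > λ ⇔ c > λ/μ.
λ/μ = 42.52/21.46 = 1.9814
Minimum integer c = ⌊1.9814⌋ + 1 = 2
Check: 2·21.46 = 42.92 > 42.52, while 1·21.46 = 21.46 ≤ 42.52

Final: 2 servers


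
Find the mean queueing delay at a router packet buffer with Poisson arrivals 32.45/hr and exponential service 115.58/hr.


ρ = 32.45/115.58 = 0.2808
Wq = ρ/(μ−λ) = 0.2808/(115.58 − 32.45) = 0.2808/83.13 = 0.003377 hr

Final: 0.003377 hr


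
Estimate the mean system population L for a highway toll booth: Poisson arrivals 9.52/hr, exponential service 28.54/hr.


ρ = λ/μ = 9.52/28.54 = 0.3336
L = ρ/(1−ρ) = 0.3336/(1 − 0.3336) = 0.3336/0.6664 = 0.5005

Final: 0.5005


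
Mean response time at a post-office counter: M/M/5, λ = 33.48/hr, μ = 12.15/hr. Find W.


a = 2.7556; ρ = 0.5511; P₀ = 0.061009
Lq = P₀·a^c·ρ/(c!(1−ρ)²) = 0.22091
Wq = Lq/λ = 0.22091/33.48 = 0.006598 hr
W = Wq + 1/μ = 0.006598 + 0.08230 = 0.08890 hr

Final: 0.08890 hr


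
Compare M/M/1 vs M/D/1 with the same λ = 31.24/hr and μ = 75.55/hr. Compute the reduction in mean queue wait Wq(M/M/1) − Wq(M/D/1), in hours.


ρ = 31.24/75.55 = 0.4135
Wq(M/M/1) = ρ/(μ−λ) = 0.4135/44.31 = 0.009332 hr
Wq(M/D/1) = ρ/(2(μ−λ)) = 0.004666 hr
Savings = 0.009332 − 0.004666 = 0.004666 hr

Final: 0.004666 hr


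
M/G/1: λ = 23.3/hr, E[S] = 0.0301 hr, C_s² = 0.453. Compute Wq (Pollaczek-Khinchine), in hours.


ρ = λ·E[S] = 23.3·0.0301 = 0.7013
E[S²] = E[S]²(1+C_s²) = 0.0301²·(1+0.453) = 0.001316
Wq = λ·E[S²]/(2(1−ρ)) = 23.3·0.001316/(2·0.2987) = 0.05135 hr

Final: 0.05135 hr


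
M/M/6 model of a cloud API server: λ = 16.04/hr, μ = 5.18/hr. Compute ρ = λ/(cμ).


ρ = λ/(cμ) = 16.04/(6·5.18) = 16.04/31.08 = 0.5161

Final: 0.5161


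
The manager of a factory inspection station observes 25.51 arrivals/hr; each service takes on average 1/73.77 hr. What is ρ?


ρ = λ/μ = 25.51/73.77 = 0.3458

Final: 0.3458


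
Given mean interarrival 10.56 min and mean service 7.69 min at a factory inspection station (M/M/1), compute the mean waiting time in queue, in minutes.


λ = 60/10.56 = 5.6818 /hr
μ = 60/7.69 = 7.8023 /hr
ρ = λ/μ = 5.6818/7.8023 = 0.7282
Wq = ρ/(μ−λ) = 0.7282/(7.8023−5.6818) = 0.34342 hr
In minutes: 0.34342·60 = 20.605 min

Final: 20.605 min


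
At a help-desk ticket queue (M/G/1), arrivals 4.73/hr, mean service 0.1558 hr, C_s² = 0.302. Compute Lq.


ρ = λ·E[S] = 4.73·0.1558 = 0.7369
Lq = ρ²(1+C_s²)/(2(1−ρ)) = 0.5431·(1+0.302)/(2·0.2631)
= 0.5431·1.3020/0.5261 = 1.34392

Final: 1.34392


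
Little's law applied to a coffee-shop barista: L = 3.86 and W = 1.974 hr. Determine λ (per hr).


λ = L/W = 3.86/1.974 = 1.9554 /hr

Final: 1.9554 /hr


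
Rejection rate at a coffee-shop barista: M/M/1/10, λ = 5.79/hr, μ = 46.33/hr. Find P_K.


ρ = λ/μ = 5.79/46.33 = 0.1250
P_K = (1−ρ)ρ^K/(1−ρ^(K+1)) = (0.8750·9.293e-10)/(1 − 1.161e-10)
= 8.132e-10/1.000000 = 8.132e-10

Final: 8.132e-10


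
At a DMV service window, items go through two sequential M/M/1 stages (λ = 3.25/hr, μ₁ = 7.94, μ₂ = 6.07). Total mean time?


Each node sees arrival rate λ = 3.25/hr (tandem ⇒ throughput preserved).
W₁ = 1/(μ₁−λ) = 1/(7.94−3.25) = 0.21322 hr
W₂ = 1/(μ₂−λ) = 1/(6.07−3.25) = 0.35461 hr
W_total = W₁ + W₂ = 0.21322 + 0.35461 = 0.56783 hr

Final: 0.56783 hr


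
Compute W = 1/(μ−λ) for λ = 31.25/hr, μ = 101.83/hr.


W = 1/(μ−λ) = 1/(101.83 − 31.25) = 1/70.58 = 0.01417 hr

Final: 0.01417 hr


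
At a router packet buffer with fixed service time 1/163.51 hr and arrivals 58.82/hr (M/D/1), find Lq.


ρ = 58.82/163.51 = 0.3597
M/D/1: Lq = ρ²/(2(1−ρ)) = 0.1294/(2·0.6403) = 0.10106

Final: 0.10106


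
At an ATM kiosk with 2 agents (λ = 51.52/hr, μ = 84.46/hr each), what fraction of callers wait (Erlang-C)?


a = λ/μ = 0.6100; ρ = a/2 = 0.3050
P₀ = 0.532571 (from M/M/c formula)
C(c,a) = [a^c/(c!(1−ρ))]·P₀ = [0.37209/(2·0.6950)]·0.532571
= 0.26769·0.532571 = 0.142564

Final: 0.142564


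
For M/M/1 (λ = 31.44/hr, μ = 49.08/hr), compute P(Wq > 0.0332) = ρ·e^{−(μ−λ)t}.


ρ = 31.44/49.08 = 0.6406
P(Wq > t) = ρ·e^{−(μ−λ)t} = 0.6406·e^{−0.5856}
= 0.6406·0.556745 = 0.356643

Final: 0.356643


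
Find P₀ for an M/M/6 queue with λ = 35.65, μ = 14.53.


a = λ/μ = 35.65/14.53 = 2.4535; ρ = a/c = 0.4089
Σ_{k=0}^{5} a^k/k! (terms k=0..5) = 1.00000 + 2.45354 + 3.00994 + 2.46167 + 1.50996 + 0.74095 = 11.17606
Tail: a^6/(6!(1−ρ)) = 218.15417/(720·0.5911) = 0.51261
P₀ = 1/(11.17606 + 0.51261) = 1/11.68867 = 0.085553

Final: 0.085553


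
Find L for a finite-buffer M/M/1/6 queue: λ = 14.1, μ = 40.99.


ρ = 14.1/40.99 = 0.3440
L = ρ[1 − (K+1)ρ^K + Kρ^(K+1)] / [(1−ρ)(1−ρ^(K+1))]
Numerator: 0.3440·(1 − 7·0.001657 + 6·0.0005699) = 0.341173
Denominator: (0.6560)·(0.999430) = 0.655640
L = 0.341173/0.655640 = 0.5204

Final: 0.5204


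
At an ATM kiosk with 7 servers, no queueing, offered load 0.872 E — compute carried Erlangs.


B(7,0.872) = 0.00003180 (Erlang-B)
Carried load = a(1 − B) = 0.872·(1 − 0.00003180) = 0.872·0.999968 = 0.8720 E

Final: 0.8720 Erlangs


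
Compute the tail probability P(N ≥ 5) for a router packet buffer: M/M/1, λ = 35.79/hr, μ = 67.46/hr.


ρ = 35.79/67.46 = 0.5305
P(N ≥ n) = ρ^n = 0.5305^5 = 0.042032

Final: 0.042032


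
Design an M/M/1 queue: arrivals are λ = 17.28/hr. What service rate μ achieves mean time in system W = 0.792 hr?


W = 1/(μ−λ) ⇒ μ − λ = 1/W = 1/0.792 = 1.2626
μ = λ + 1/W = 17.28 + 1.2626 = 18.5426 per hr

Final: 18.5426 /hr


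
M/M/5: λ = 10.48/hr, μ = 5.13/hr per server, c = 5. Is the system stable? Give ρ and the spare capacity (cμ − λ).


Total capacity cμ = 5·5.13 = 25.65/hr
ρ = λ/(cμ) = 10.48/25.65 = 0.4086
Stable ⇔ ρ < 1: YES
Spare capacity = cμ − λ = 25.65 − 10.48 = 15.17/hr

Final: ρ = 0.4086; stable; margin = 15.17/hr


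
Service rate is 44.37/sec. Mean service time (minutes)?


Mean service time = 1/μ = 1/44.37 second = 0.02254 second
In minutes: 0.02254 × 0.0166667 = 0.0003756 min

Final: 0.0003756 min


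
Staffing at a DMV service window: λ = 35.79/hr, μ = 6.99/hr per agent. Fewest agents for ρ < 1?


Stability requires cμ > λ ⇔ c > λ/μ.
λ/μ = 35.79/6.99 = 5.1202
Minimum integer c = ⌊5.1202⌋ + 1 = 6
Check: 6·6.99 = 41.94 > 35.79, while 5·6.99 = 34.95 ≤ 35.79

Final: 6 servers


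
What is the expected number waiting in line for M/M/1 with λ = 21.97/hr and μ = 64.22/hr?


ρ = 21.97/64.22 = 0.3421
Lq = ρ²/(1−ρ) = 0.1170/0.6579 = 0.1779

Final: 0.1779


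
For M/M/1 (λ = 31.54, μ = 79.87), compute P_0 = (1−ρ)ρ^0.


ρ = 31.54/79.87 = 0.3949
P_n = (1−ρ)·ρ^n = (1 − 0.3949)·0.3949^0 = 0.6051·1.000000 = 0.605108

Final: 0.605108


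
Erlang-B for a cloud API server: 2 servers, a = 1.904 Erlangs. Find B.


B(c,a) = (a^c/c!) / Σ_{k=0}^{c} a^k/k!
a^2/2! = 1.812608
Σ terms (k=0..2): 1.00000 + 1.90400 + 1.81261 = 4.716608
B = 1.812608/4.716608 = 0.384303

Final: 0.384303


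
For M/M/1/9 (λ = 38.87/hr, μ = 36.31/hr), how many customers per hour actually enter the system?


ρ = 1.0705; P_K = (1−ρ)ρ^9/(1−ρ^10) = 0.133310
λ_eff = λ(1 − P_K) = 38.87·(1 − 0.133310) = 38.87·0.866690 = 33.6882 /hr

Final: 33.6882 /hr


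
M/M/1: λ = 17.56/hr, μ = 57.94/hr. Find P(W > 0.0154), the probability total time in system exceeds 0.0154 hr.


W ~ Exponential(μ−λ) for M/M/1.
μ − λ = 57.94 − 17.56 = 40.3800
P(W > t) = e^{−(μ−λ)t} = e^{−0.6219} = 0.536949

Final: 0.536949


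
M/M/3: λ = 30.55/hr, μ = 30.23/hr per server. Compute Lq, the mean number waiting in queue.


a = λ/μ = 1.0106; ρ = a/3 = 0.3369
P₀ = 0.359632
Lq = P₀·a^c·ρ / (c!·(1−ρ)²) = 0.359632·1.03209·0.3369/(6·0.43975)
= 0.04739

Final: 0.04739


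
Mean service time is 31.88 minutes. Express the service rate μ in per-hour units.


μ = 1/(service time) in consistent units.
1 hour = 60 min, so μ = 60/31.88 = 1.8821 per hour

Final: 1.8821 /hr


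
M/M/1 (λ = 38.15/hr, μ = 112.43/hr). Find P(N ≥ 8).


ρ = 38.15/112.43 = 0.3393
P(N ≥ n) = ρ^n = 0.3393^8 = 0.0001758

Final: 0.0001758


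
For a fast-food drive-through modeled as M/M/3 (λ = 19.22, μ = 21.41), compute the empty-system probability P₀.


a = λ/μ = 19.22/21.41 = 0.8977; ρ = a/c = 0.2992
Σ_{k=0}^{2} a^k/k! (terms k=0..2) = 1.00000 + 0.89771 + 0.40294 = 2.30065
Tail: a^3/(3!(1−ρ)) = 0.72345/(6·0.7008) = 0.17206
P₀ = 1/(2.30065 + 0.17206) = 1/2.47272 = 0.404413

Final: 0.404413


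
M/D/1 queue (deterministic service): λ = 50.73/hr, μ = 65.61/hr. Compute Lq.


ρ = 50.73/65.61 = 0.7732
M/D/1: Lq = ρ²/(2(1−ρ)) = 0.5978/(2·0.2268) = 1.31803

Final: 1.31803


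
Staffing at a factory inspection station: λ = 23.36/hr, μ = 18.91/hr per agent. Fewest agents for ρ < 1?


Stability requires cμ > λ ⇔ c > λ/μ.
λ/μ = 23.36/18.91 = 1.2353
Minimum integer c = ⌊1.2353⌋ + 1 = 2
Check: 2·18.91 = 37.82 > 23.36, while 1·18.91 = 18.91 ≤ 23.36

Final: 2 servers


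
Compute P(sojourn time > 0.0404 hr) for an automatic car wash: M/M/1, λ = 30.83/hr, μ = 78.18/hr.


W ~ Exponential(μ−λ) for M/M/1.
μ − λ = 78.18 − 30.83 = 47.3500
P(W > t) = e^{−(μ−λ)t} = e^{−1.9129} = 0.147646

Final: 0.147646


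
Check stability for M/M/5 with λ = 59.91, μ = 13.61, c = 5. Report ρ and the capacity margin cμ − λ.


Total capacity cμ = 5·13.61 = 68.05/hr
ρ = λ/(cμ) = 59.91/68.05 = 0.8804
Stable ⇔ ρ < 1: YES
Spare capacity = cμ − λ = 68.05 − 59.91 = 8.14/hr

Final: ρ = 0.8804; stable; margin = 8.14/hr


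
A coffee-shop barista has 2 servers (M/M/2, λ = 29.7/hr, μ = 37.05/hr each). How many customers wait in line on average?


a = λ/μ = 0.8016; ρ = a/2 = 0.4008
P₀ = 0.427746
Lq = P₀·a^c·ρ / (c!·(1−ρ)²) = 0.427746·0.64259·0.4008/(2·0.35903)
= 0.15343

Final: 0.15343


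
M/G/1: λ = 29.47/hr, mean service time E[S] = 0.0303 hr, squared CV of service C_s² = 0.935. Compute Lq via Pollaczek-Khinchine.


ρ = λ·E[S] = 29.47·0.0303 = 0.8929
Lq = ρ²(1+C_s²)/(2(1−ρ)) = 0.7973·(1+0.935)/(2·0.1071)
= 0.7973·1.9350/0.2141 = 7.20565

Final: 7.20565


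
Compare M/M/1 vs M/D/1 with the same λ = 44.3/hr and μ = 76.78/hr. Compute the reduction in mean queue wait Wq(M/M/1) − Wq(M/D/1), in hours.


ρ = 44.3/76.78 = 0.5770
Wq(M/M/1) = ρ/(μ−λ) = 0.5770/32.48 = 0.01776 hr
Wq(M/D/1) = ρ/(2(μ−λ)) = 0.008882 hr
Savings = 0.01776 − 0.008882 = 0.008882 hr

Final: 0.008882 hr


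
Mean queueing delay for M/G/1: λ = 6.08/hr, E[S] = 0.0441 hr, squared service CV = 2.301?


ρ = λ·E[S] = 6.08·0.0441 = 0.2681
E[S²] = E[S]²(1+C_s²) = 0.0441²·(1+2.301) = 0.006420
Wq = λ·E[S²]/(2(1−ρ)) = 6.08·0.006420/(2·0.7319) = 0.02667 hr

Final: 0.02667 hr


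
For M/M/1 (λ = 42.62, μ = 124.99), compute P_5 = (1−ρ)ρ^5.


ρ = 42.62/124.99 = 0.3410
P_n = (1−ρ)·ρ^n = (1 − 0.3410)·0.3410^5 = 0.6590·0.004610 = 0.003038

Final: 0.003038


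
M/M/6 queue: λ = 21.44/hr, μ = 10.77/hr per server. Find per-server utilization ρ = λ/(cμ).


ρ = λ/(cμ) = 21.44/(6·10.77) = 21.44/64.62 = 0.3318

Final: 0.3318


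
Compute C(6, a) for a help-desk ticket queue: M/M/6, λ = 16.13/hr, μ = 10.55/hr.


a = λ/μ = 1.5289; ρ = a/6 = 0.2548
P₀ = 0.216711 (from M/M/c formula)
C(c,a) = [a^c/(c!(1−ρ))]·P₀ = [12.77296/(720·0.7452)]·0.216711
= 0.02381·0.216711 = 0.005159

Final: 0.005159


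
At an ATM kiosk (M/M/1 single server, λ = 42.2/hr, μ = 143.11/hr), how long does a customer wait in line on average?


ρ = 42.2/143.11 = 0.2949
Wq = ρ/(μ−λ) = 0.2949/(143.11 − 42.2) = 0.2949/100.91 = 0.002922 hr

Final: 0.002922 hr


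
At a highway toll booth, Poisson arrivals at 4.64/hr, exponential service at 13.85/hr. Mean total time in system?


W = 1/(μ−λ) = 1/(13.85 − 4.64) = 1/9.21 = 0.1086 hr

Final: 0.1086 hr


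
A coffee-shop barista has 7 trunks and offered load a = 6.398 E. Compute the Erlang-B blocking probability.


B(c,a) = (a^c/c!) / Σ_{k=0}^{c} a^k/k!
a^7/7! = 87.072119
Σ terms (k=0..7): 1.00000 + 6.39800 + 20.46720 + 43.64972 + 69.81773 + 89.33876 + 95.26490 + 87.07212 = 413.008430
B = 87.072119/413.008430 = 0.210824

Final: 0.210824


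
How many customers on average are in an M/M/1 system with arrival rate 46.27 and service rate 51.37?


ρ = λ/μ = 46.27/51.37 = 0.9007
L = ρ/(1−ρ) = 0.9007/(1 − 0.9007) = 0.9007/0.09928 = 9.0725

Final: 9.0725


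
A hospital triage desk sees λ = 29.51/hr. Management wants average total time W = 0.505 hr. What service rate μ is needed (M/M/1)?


W = 1/(μ−λ) ⇒ μ − λ = 1/W = 1/0.505 = 1.9802
μ = λ + 1/W = 29.51 + 1.9802 = 31.4902 per hr

Final: 31.4902 /hr


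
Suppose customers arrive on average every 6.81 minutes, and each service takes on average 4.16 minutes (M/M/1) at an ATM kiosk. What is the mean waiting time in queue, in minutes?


λ = 60/6.81 = 8.8106 /hr
μ = 60/4.16 = 14.4231 /hr
ρ = λ/μ = 8.8106/14.4231 = 0.6109
Wq = ρ/(μ−λ) = 0.6109/(14.4231−8.8106) = 0.10884 hr
In minutes: 0.10884·60 = 6.530 min

Final: 6.530 min


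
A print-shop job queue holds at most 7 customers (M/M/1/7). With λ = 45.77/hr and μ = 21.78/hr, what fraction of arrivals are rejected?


ρ = λ/μ = 45.77/21.78 = 2.1015
P_K = (1−ρ)ρ^K/(1−ρ^(K+1)) = (-1.1015·180.992783)/(1 − 380.350767)
= -199.357983/-379.350767 = 0.525524

Final: 0.525524


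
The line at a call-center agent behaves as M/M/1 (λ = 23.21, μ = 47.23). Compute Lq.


ρ = 23.21/47.23 = 0.4914
Lq = ρ²/(1−ρ) = 0.2415/0.5086 = 0.4749

Final: 0.4749


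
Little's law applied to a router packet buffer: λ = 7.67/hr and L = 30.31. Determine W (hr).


W = L/λ = 30.31/7.67 = 3.9518 hr

Final: 3.9518 hr


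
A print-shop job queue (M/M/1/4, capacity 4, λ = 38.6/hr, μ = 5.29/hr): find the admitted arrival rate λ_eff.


ρ = 7.2968; P_K = (1−ρ)ρ^4/(1−ρ^5) = 0.862995
λ_eff = λ(1 − P_K) = 38.6·(1 − 0.862995) = 38.6·0.137005 = 5.2884 /hr

Final: 5.2884 /hr


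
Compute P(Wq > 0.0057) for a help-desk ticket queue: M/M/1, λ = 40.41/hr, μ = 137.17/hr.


ρ = 40.41/137.17 = 0.2946
P(Wq > t) = ρ·e^{−(μ−λ)t} = 0.2946·e^{−0.5515}
= 0.2946·0.576067 = 0.169708

Final: 0.169708


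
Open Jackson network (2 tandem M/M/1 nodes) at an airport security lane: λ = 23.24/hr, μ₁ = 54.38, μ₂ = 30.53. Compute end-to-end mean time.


Each node sees arrival rate λ = 23.24/hr (tandem ⇒ throughput preserved).
W₁ = 1/(μ₁−λ) = 1/(54.38−23.24) = 0.03211 hr
W₂ = 1/(μ₂−λ) = 1/(30.53−23.24) = 0.13717 hr
W_total = W₁ + W₂ = 0.03211 + 0.13717 = 0.16929 hr

Final: 0.16929 hr


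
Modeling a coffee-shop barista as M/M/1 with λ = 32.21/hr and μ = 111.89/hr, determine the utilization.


ρ = λ/μ = 32.21/111.89 = 0.2879

Final: 0.2879


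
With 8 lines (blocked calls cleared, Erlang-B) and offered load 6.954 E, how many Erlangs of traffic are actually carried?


B(8,6.954) = 0.176175 (Erlang-B)
Carried load = a(1 − B) = 6.954·(1 − 0.176175) = 6.954·0.823825 = 5.7289 E

Final: 5.7289 Erlangs


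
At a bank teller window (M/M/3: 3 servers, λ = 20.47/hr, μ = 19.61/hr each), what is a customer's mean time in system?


a = 1.0439; ρ = 0.3480; P₀ = 0.347294
Lq = P₀·a^c·ρ/(c!(1−ρ)²) = 0.05388
Wq = Lq/λ = 0.05388/20.47 = 0.002632 hr
W = Wq + 1/μ = 0.002632 + 0.05099 = 0.05363 hr

Final: 0.05363 hr


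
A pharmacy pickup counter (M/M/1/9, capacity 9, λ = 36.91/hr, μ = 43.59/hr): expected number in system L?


ρ = 36.91/43.59 = 0.8468
L = ρ[1 − (K+1)ρ^K + Kρ^(K+1)] / [(1−ρ)(1−ρ^(K+1))]
Numerator: 0.8468·(1 − 10·0.223777 + 9·0.189484) = 0.395931
Denominator: (0.1532)·(0.810516) = 0.124209
L = 0.395931/0.124209 = 3.1876

Final: 3.1876


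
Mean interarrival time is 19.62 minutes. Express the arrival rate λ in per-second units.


λ = 1/(interarrival time) in consistent units.
1 second = 0.0166667 min, so λ = 0.0166667/19.62 = 0.0008495 per second

Final: 0.0008495 /sec


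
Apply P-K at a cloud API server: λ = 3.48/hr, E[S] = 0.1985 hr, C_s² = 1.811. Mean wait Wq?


ρ = λ·E[S] = 3.48·0.1985 = 0.6908
E[S²] = E[S]²(1+C_s²) = 0.1985²·(1+1.811) = 0.110760
Wq = λ·E[S²]/(2(1−ρ)) = 3.48·0.110760/(2·0.3092) = 0.62325 hr

Final: 0.62325 hr


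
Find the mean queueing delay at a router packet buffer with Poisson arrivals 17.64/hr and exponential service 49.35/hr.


ρ = 17.64/49.35 = 0.3574
Wq = ρ/(μ−λ) = 0.3574/(49.35 − 17.64) = 0.3574/31.71 = 0.01127 hr

Final: 0.01127 hr


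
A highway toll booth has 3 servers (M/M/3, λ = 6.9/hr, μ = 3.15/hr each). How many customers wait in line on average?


a = λ/μ = 2.1905; ρ = a/3 = 0.7302
P₀ = 0.082773
Lq = P₀·a^c·ρ / (c!·(1−ρ)²) = 0.082773·10.51031·0.7302/(6·0.07281)
= 1.45396

Final: 1.45396


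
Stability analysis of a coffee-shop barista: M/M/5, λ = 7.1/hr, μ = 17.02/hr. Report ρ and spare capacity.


Total capacity cμ = 5·17.02 = 85.10/hr
ρ = λ/(cμ) = 7.1/85.10 = 0.08343
Stable ⇔ ρ < 1: YES
Spare capacity = cμ − λ = 85.10 − 7.1 = 78.00/hr

Final: ρ = 0.08343; stable; margin = 78.00/hr


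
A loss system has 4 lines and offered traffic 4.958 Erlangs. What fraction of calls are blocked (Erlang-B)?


B(c,a) = (a^c/c!) / Σ_{k=0}^{c} a^k/k!
a^4/4! = 25.177630
Σ terms (k=0..4): 1.00000 + 4.95800 + 12.29088 + 20.31273 + 25.17763 = 63.739243
B = 25.177630/63.739243 = 0.395010

Final: 0.395010


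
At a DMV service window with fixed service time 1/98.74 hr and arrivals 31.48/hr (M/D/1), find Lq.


ρ = 31.48/98.74 = 0.3188
M/D/1: Lq = ρ²/(2(1−ρ)) = 0.1016/(2·0.6812) = 0.07461

Final: 0.07461


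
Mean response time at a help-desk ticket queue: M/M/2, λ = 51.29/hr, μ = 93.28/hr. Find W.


a = 0.5498; ρ = 0.2749; P₀ = 0.568720
Lq = P₀·a^c·ρ/(c!(1−ρ)²) = 0.04496
Wq = Lq/λ = 0.04496/51.29 = 0.0008765 hr
W = Wq + 1/μ = 0.0008765 + 0.01072 = 0.01160 hr

Final: 0.01160 hr


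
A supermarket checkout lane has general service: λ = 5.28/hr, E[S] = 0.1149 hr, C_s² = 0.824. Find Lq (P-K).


ρ = λ·E[S] = 5.28·0.1149 = 0.6067
Lq = ρ²(1+C_s²)/(2(1−ρ)) = 0.3681·(1+0.824)/(2·0.3933)
= 0.3681·1.8240/0.7867 = 0.85339

Final: 0.85339


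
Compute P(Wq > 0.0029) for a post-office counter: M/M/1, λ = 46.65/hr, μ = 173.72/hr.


ρ = 46.65/173.72 = 0.2685
P(Wq > t) = ρ·e^{−(μ−λ)t} = 0.2685·e^{−0.3685}
= 0.2685·0.691769 = 0.185765

Final: 0.185765


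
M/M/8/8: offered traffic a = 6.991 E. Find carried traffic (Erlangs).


B(8,6.991) = 0.178304 (Erlang-B)
Carried load = a(1 − B) = 6.991·(1 − 0.178304) = 6.991·0.821696 = 5.7445 E

Final: 5.7445 Erlangs


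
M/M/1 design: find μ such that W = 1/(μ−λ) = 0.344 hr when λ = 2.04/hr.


W = 1/(μ−λ) ⇒ μ − λ = 1/W = 1/0.344 = 2.9070
μ = λ + 1/W = 2.04 + 2.9070 = 4.9470 per hr

Final: 4.9470 /hr


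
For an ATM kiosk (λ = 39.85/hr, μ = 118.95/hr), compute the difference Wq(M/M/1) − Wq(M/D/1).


ρ = 39.85/118.95 = 0.3350
Wq(M/M/1) = ρ/(μ−λ) = 0.3350/79.10 = 0.004235 hr
Wq(M/D/1) = ρ/(2(μ−λ)) = 0.002118 hr
Savings = 0.004235 − 0.002118 = 0.002118 hr

Final: 0.002118 hr


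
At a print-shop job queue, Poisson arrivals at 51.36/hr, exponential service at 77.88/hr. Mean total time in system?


W = 1/(μ−λ) = 1/(77.88 − 51.36) = 1/26.52 = 0.03771 hr

Final: 0.03771 hr


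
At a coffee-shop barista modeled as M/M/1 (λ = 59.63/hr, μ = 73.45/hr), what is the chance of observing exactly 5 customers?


ρ = 59.63/73.45 = 0.8118
P_n = (1−ρ)·ρ^n = (1 − 0.8118)·0.8118^5 = 0.1882·0.352667 = 0.066356

Final: 0.066356


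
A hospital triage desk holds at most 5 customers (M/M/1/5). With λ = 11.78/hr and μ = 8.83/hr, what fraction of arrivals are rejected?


ρ = λ/μ = 11.78/8.83 = 1.3341
P_K = (1−ρ)ρ^K/(1−ρ^(K+1)) = (-0.3341·4.225936)/(1 − 5.637772)
= -1.411836/-4.637772 = 0.304421

Final: 0.304421


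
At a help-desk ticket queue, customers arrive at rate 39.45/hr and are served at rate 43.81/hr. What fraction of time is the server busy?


ρ = λ/μ = 39.45/43.81 = 0.9005

Final: 0.9005


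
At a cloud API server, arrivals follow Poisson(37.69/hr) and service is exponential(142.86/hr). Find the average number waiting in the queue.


ρ = 37.69/142.86 = 0.2638
Lq = ρ²/(1−ρ) = 0.06960/0.7362 = 0.09455

Final: 0.09455


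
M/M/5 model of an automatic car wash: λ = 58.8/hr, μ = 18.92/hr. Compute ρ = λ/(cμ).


ρ = λ/(cμ) = 58.8/(5·18.92) = 58.8/94.60 = 0.6216

Final: 0.6216


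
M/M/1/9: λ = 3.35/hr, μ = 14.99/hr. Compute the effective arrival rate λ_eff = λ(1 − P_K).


ρ = 0.2235; P_K = (1−ρ)ρ^9/(1−ρ^10) = 0.000001080
λ_eff = λ(1 − P_K) = 3.35·(1 − 0.000001080) = 3.35·0.999999 = 3.3500 /hr

Final: 3.3500 /hr


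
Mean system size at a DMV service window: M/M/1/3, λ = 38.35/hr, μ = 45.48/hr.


ρ = 38.35/45.48 = 0.8432
L = ρ[1 − (K+1)ρ^K + Kρ^(K+1)] / [(1−ρ)(1−ρ^(K+1))]
Numerator: 0.8432·(1 − 4·0.599563 + 3·0.505568) = 0.099883
Denominator: (0.1568)·(0.494432) = 0.077513
L = 0.099883/0.077513 = 1.2886

Final: 1.2886


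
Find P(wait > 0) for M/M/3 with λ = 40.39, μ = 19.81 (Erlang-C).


a = λ/μ = 2.0389; ρ = a/3 = 0.6796
P₀ = 0.104970 (from M/M/c formula)
C(c,a) = [a^c/(c!(1−ρ))]·P₀ = [8.47555/(6·0.3204)]·0.104970
= 4.40916·0.104970 = 0.462830

Final: 0.462830


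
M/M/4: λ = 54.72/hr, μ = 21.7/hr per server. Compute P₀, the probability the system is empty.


a = λ/μ = 54.72/21.7 = 2.5217; ρ = a/c = 0.6304
Σ_{k=0}^{3} a^k/k! (terms k=0..3) = 1.00000 + 2.52166 + 3.17938 + 2.67244 = 9.37348
Tail: a^4/(4!(1−ρ)) = 40.43388/(24·0.3696) = 4.55847
P₀ = 1/(9.37348 + 4.55847) = 1/13.93195 = 0.071777

Final: 0.071777


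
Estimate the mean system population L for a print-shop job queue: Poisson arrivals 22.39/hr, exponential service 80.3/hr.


ρ = λ/μ = 22.39/80.3 = 0.2788
L = ρ/(1−ρ) = 0.2788/(1 − 0.2788) = 0.2788/0.7212 = 0.3866

Final: 0.3866


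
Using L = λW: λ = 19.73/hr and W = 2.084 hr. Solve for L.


L = λW = 19.73·2.084 = 41.1173

Final: 41.1173


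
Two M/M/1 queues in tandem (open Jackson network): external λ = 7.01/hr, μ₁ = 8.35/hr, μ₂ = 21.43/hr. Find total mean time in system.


Each node sees arrival rate λ = 7.01/hr (tandem ⇒ throughput preserved).
W₁ = 1/(μ₁−λ) = 1/(8.35−7.01) = 0.74627 hr
W₂ = 1/(μ₂−λ) = 1/(21.43−7.01) = 0.06935 hr
W_total = W₁ + W₂ = 0.74627 + 0.06935 = 0.81562 hr

Final: 0.81562 hr


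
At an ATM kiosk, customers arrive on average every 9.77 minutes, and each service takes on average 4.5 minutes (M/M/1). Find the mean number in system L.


λ = 60/9.77 = 6.1412 /hr
μ = 60/4.5 = 13.3333 /hr
ρ = λ/μ = 6.1412/13.3333 = 0.4606
L = ρ/(1−ρ) = 0.4606/0.5394 = 0.8539

Final: 0.8539


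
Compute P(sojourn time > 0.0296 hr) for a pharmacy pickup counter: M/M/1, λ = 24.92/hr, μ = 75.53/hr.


W ~ Exponential(μ−λ) for M/M/1.
μ − λ = 75.53 − 24.92 = 50.6100
P(W > t) = e^{−(μ−λ)t} = e^{−1.4981} = 0.223564

Final: 0.223564


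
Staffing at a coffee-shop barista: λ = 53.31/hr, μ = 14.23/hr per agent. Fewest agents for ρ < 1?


Stability requires cμ > λ ⇔ c > λ/μ.
λ/μ = 53.31/14.23 = 3.7463
Minimum integer c = ⌊3.7463⌋ + 1 = 4
Check: 4·14.23 = 56.92 > 53.31, while 3·14.23 = 42.69 ≤ 53.31

Final: 4 servers


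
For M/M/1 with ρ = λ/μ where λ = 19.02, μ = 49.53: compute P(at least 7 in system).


ρ = 19.02/49.53 = 0.3840
P(N ≥ n) = ρ^n = 0.3840^7 = 0.001231

Final: 0.001231


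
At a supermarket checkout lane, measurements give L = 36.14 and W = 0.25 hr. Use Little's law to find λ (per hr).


λ = L/W = 36.14/0.25 = 144.5600 /hr

Final: 144.5600 /hr


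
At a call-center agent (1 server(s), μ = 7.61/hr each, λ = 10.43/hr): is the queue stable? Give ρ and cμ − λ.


Total capacity cμ = 1·7.61 = 7.61/hr
ρ = λ/(cμ) = 10.43/7.61 = 1.3706
Stable ⇔ ρ < 1: NO
Spare capacity = cμ − λ = 7.61 − 10.43 = -2.82/hr

Final: ρ = 1.3706; unstable; margin = -2.82/hr


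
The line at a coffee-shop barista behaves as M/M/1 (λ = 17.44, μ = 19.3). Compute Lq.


ρ = 17.44/19.3 = 0.9036
Lq = ρ²/(1−ρ) = 0.8165/0.09637 = 8.4727

Final: 8.4727


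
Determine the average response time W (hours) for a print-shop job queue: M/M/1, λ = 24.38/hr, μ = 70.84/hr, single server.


W = 1/(μ−λ) = 1/(70.84 − 24.38) = 1/46.46 = 0.02152 hr

Final: 0.02152 hr


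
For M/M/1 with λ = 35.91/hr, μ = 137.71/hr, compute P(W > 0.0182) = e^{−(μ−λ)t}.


W ~ Exponential(μ−λ) for M/M/1.
μ − λ = 137.71 − 35.91 = 101.8000
P(W > t) = e^{−(μ−λ)t} = e^{−1.8528} = 0.156804

Final: 0.156804


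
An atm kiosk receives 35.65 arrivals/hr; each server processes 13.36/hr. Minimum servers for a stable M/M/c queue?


Stability requires cμ > λ ⇔ c > λ/μ.
λ/μ = 35.65/13.36 = 2.6684
Minimum integer c = ⌊2.6684⌋ + 1 = 3
Check: 3·13.36 = 40.08 > 35.65, while 2·13.36 = 26.72 ≤ 35.65

Final: 3 servers
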